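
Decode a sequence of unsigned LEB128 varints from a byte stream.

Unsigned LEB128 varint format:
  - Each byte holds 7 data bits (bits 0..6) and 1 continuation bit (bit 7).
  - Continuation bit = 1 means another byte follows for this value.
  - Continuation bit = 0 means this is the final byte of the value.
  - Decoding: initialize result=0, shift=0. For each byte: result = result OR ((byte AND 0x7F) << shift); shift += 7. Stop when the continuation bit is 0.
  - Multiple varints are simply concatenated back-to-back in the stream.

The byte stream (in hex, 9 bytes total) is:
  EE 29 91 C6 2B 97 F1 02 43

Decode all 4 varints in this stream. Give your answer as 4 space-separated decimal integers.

  byte[0]=0xEE cont=1 payload=0x6E=110: acc |= 110<<0 -> acc=110 shift=7
  byte[1]=0x29 cont=0 payload=0x29=41: acc |= 41<<7 -> acc=5358 shift=14 [end]
Varint 1: bytes[0:2] = EE 29 -> value 5358 (2 byte(s))
  byte[2]=0x91 cont=1 payload=0x11=17: acc |= 17<<0 -> acc=17 shift=7
  byte[3]=0xC6 cont=1 payload=0x46=70: acc |= 70<<7 -> acc=8977 shift=14
  byte[4]=0x2B cont=0 payload=0x2B=43: acc |= 43<<14 -> acc=713489 shift=21 [end]
Varint 2: bytes[2:5] = 91 C6 2B -> value 713489 (3 byte(s))
  byte[5]=0x97 cont=1 payload=0x17=23: acc |= 23<<0 -> acc=23 shift=7
  byte[6]=0xF1 cont=1 payload=0x71=113: acc |= 113<<7 -> acc=14487 shift=14
  byte[7]=0x02 cont=0 payload=0x02=2: acc |= 2<<14 -> acc=47255 shift=21 [end]
Varint 3: bytes[5:8] = 97 F1 02 -> value 47255 (3 byte(s))
  byte[8]=0x43 cont=0 payload=0x43=67: acc |= 67<<0 -> acc=67 shift=7 [end]
Varint 4: bytes[8:9] = 43 -> value 67 (1 byte(s))

Answer: 5358 713489 47255 67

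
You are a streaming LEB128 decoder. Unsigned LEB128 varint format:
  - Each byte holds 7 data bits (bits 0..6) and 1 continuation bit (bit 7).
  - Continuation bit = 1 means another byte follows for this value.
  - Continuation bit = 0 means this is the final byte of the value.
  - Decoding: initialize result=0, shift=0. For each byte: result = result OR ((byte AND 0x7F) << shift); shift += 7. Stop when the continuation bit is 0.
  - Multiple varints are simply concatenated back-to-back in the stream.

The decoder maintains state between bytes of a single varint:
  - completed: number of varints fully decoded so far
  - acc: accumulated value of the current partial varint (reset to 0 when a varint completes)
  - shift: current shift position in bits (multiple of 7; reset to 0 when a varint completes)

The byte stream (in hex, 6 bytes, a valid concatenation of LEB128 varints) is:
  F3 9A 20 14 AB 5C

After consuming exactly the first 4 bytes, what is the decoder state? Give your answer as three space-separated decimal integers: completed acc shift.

byte[0]=0xF3 cont=1 payload=0x73: acc |= 115<<0 -> completed=0 acc=115 shift=7
byte[1]=0x9A cont=1 payload=0x1A: acc |= 26<<7 -> completed=0 acc=3443 shift=14
byte[2]=0x20 cont=0 payload=0x20: varint #1 complete (value=527731); reset -> completed=1 acc=0 shift=0
byte[3]=0x14 cont=0 payload=0x14: varint #2 complete (value=20); reset -> completed=2 acc=0 shift=0

Answer: 2 0 0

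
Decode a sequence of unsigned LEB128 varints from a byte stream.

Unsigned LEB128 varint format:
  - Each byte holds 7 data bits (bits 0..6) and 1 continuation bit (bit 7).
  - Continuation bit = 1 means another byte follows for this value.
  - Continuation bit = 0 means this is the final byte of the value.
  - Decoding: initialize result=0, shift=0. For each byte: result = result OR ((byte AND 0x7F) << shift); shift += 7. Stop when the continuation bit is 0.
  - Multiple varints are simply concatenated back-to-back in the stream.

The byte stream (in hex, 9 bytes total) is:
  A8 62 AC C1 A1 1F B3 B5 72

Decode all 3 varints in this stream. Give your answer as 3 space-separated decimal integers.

Answer: 12584 65560748 1874611

Derivation:
  byte[0]=0xA8 cont=1 payload=0x28=40: acc |= 40<<0 -> acc=40 shift=7
  byte[1]=0x62 cont=0 payload=0x62=98: acc |= 98<<7 -> acc=12584 shift=14 [end]
Varint 1: bytes[0:2] = A8 62 -> value 12584 (2 byte(s))
  byte[2]=0xAC cont=1 payload=0x2C=44: acc |= 44<<0 -> acc=44 shift=7
  byte[3]=0xC1 cont=1 payload=0x41=65: acc |= 65<<7 -> acc=8364 shift=14
  byte[4]=0xA1 cont=1 payload=0x21=33: acc |= 33<<14 -> acc=549036 shift=21
  byte[5]=0x1F cont=0 payload=0x1F=31: acc |= 31<<21 -> acc=65560748 shift=28 [end]
Varint 2: bytes[2:6] = AC C1 A1 1F -> value 65560748 (4 byte(s))
  byte[6]=0xB3 cont=1 payload=0x33=51: acc |= 51<<0 -> acc=51 shift=7
  byte[7]=0xB5 cont=1 payload=0x35=53: acc |= 53<<7 -> acc=6835 shift=14
  byte[8]=0x72 cont=0 payload=0x72=114: acc |= 114<<14 -> acc=1874611 shift=21 [end]
Varint 3: bytes[6:9] = B3 B5 72 -> value 1874611 (3 byte(s))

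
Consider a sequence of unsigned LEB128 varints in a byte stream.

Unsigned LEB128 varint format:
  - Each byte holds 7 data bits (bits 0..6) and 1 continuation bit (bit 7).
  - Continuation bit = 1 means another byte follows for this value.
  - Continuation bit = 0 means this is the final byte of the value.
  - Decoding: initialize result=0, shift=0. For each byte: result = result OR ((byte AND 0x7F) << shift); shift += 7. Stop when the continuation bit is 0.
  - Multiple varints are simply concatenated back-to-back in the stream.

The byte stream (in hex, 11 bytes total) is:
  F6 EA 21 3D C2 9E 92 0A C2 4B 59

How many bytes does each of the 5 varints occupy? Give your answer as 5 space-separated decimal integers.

  byte[0]=0xF6 cont=1 payload=0x76=118: acc |= 118<<0 -> acc=118 shift=7
  byte[1]=0xEA cont=1 payload=0x6A=106: acc |= 106<<7 -> acc=13686 shift=14
  byte[2]=0x21 cont=0 payload=0x21=33: acc |= 33<<14 -> acc=554358 shift=21 [end]
Varint 1: bytes[0:3] = F6 EA 21 -> value 554358 (3 byte(s))
  byte[3]=0x3D cont=0 payload=0x3D=61: acc |= 61<<0 -> acc=61 shift=7 [end]
Varint 2: bytes[3:4] = 3D -> value 61 (1 byte(s))
  byte[4]=0xC2 cont=1 payload=0x42=66: acc |= 66<<0 -> acc=66 shift=7
  byte[5]=0x9E cont=1 payload=0x1E=30: acc |= 30<<7 -> acc=3906 shift=14
  byte[6]=0x92 cont=1 payload=0x12=18: acc |= 18<<14 -> acc=298818 shift=21
  byte[7]=0x0A cont=0 payload=0x0A=10: acc |= 10<<21 -> acc=21270338 shift=28 [end]
Varint 3: bytes[4:8] = C2 9E 92 0A -> value 21270338 (4 byte(s))
  byte[8]=0xC2 cont=1 payload=0x42=66: acc |= 66<<0 -> acc=66 shift=7
  byte[9]=0x4B cont=0 payload=0x4B=75: acc |= 75<<7 -> acc=9666 shift=14 [end]
Varint 4: bytes[8:10] = C2 4B -> value 9666 (2 byte(s))
  byte[10]=0x59 cont=0 payload=0x59=89: acc |= 89<<0 -> acc=89 shift=7 [end]
Varint 5: bytes[10:11] = 59 -> value 89 (1 byte(s))

Answer: 3 1 4 2 1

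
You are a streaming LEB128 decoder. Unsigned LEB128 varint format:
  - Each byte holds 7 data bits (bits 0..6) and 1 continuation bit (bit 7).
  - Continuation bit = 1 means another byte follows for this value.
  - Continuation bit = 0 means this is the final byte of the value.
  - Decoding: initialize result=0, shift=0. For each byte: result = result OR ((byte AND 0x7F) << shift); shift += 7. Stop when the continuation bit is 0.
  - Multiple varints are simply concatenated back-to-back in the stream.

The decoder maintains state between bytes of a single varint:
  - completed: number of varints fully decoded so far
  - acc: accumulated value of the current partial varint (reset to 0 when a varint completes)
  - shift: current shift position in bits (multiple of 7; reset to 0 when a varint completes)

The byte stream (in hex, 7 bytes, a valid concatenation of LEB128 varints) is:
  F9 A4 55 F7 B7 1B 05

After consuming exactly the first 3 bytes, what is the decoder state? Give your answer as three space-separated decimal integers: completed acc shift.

Answer: 1 0 0

Derivation:
byte[0]=0xF9 cont=1 payload=0x79: acc |= 121<<0 -> completed=0 acc=121 shift=7
byte[1]=0xA4 cont=1 payload=0x24: acc |= 36<<7 -> completed=0 acc=4729 shift=14
byte[2]=0x55 cont=0 payload=0x55: varint #1 complete (value=1397369); reset -> completed=1 acc=0 shift=0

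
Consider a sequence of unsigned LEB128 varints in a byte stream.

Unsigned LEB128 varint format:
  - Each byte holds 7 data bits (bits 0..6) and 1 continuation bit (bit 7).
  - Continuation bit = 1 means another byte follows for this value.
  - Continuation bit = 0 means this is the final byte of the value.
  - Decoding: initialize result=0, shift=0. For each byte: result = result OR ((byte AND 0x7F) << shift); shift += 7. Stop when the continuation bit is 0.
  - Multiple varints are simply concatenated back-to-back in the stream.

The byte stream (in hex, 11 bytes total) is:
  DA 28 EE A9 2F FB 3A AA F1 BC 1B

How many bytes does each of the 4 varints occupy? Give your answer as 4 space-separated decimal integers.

Answer: 2 3 2 4

Derivation:
  byte[0]=0xDA cont=1 payload=0x5A=90: acc |= 90<<0 -> acc=90 shift=7
  byte[1]=0x28 cont=0 payload=0x28=40: acc |= 40<<7 -> acc=5210 shift=14 [end]
Varint 1: bytes[0:2] = DA 28 -> value 5210 (2 byte(s))
  byte[2]=0xEE cont=1 payload=0x6E=110: acc |= 110<<0 -> acc=110 shift=7
  byte[3]=0xA9 cont=1 payload=0x29=41: acc |= 41<<7 -> acc=5358 shift=14
  byte[4]=0x2F cont=0 payload=0x2F=47: acc |= 47<<14 -> acc=775406 shift=21 [end]
Varint 2: bytes[2:5] = EE A9 2F -> value 775406 (3 byte(s))
  byte[5]=0xFB cont=1 payload=0x7B=123: acc |= 123<<0 -> acc=123 shift=7
  byte[6]=0x3A cont=0 payload=0x3A=58: acc |= 58<<7 -> acc=7547 shift=14 [end]
Varint 3: bytes[5:7] = FB 3A -> value 7547 (2 byte(s))
  byte[7]=0xAA cont=1 payload=0x2A=42: acc |= 42<<0 -> acc=42 shift=7
  byte[8]=0xF1 cont=1 payload=0x71=113: acc |= 113<<7 -> acc=14506 shift=14
  byte[9]=0xBC cont=1 payload=0x3C=60: acc |= 60<<14 -> acc=997546 shift=21
  byte[10]=0x1B cont=0 payload=0x1B=27: acc |= 27<<21 -> acc=57620650 shift=28 [end]
Varint 4: bytes[7:11] = AA F1 BC 1B -> value 57620650 (4 byte(s))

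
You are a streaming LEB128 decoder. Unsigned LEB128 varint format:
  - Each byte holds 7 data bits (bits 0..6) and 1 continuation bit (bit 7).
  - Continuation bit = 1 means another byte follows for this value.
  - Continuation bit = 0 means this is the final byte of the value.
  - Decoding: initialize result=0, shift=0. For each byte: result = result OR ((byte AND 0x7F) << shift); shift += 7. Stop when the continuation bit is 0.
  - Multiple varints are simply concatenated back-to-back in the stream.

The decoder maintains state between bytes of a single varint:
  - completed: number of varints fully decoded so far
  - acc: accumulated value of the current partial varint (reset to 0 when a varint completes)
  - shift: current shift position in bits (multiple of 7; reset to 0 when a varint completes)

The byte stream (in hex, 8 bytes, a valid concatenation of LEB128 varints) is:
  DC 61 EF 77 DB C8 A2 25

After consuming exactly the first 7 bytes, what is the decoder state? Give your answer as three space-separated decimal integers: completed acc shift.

byte[0]=0xDC cont=1 payload=0x5C: acc |= 92<<0 -> completed=0 acc=92 shift=7
byte[1]=0x61 cont=0 payload=0x61: varint #1 complete (value=12508); reset -> completed=1 acc=0 shift=0
byte[2]=0xEF cont=1 payload=0x6F: acc |= 111<<0 -> completed=1 acc=111 shift=7
byte[3]=0x77 cont=0 payload=0x77: varint #2 complete (value=15343); reset -> completed=2 acc=0 shift=0
byte[4]=0xDB cont=1 payload=0x5B: acc |= 91<<0 -> completed=2 acc=91 shift=7
byte[5]=0xC8 cont=1 payload=0x48: acc |= 72<<7 -> completed=2 acc=9307 shift=14
byte[6]=0xA2 cont=1 payload=0x22: acc |= 34<<14 -> completed=2 acc=566363 shift=21

Answer: 2 566363 21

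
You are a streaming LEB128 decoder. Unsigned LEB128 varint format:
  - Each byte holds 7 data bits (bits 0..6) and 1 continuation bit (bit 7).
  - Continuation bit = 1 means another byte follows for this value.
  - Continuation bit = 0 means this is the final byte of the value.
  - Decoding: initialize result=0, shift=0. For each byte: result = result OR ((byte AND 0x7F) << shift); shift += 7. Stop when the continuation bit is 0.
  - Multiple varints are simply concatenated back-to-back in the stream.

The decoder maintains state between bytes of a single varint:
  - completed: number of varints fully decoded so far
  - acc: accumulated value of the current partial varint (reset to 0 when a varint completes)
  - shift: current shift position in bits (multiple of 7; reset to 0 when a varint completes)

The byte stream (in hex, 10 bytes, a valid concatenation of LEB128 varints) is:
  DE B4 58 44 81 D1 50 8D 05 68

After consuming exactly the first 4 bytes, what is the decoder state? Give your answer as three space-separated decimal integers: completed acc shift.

byte[0]=0xDE cont=1 payload=0x5E: acc |= 94<<0 -> completed=0 acc=94 shift=7
byte[1]=0xB4 cont=1 payload=0x34: acc |= 52<<7 -> completed=0 acc=6750 shift=14
byte[2]=0x58 cont=0 payload=0x58: varint #1 complete (value=1448542); reset -> completed=1 acc=0 shift=0
byte[3]=0x44 cont=0 payload=0x44: varint #2 complete (value=68); reset -> completed=2 acc=0 shift=0

Answer: 2 0 0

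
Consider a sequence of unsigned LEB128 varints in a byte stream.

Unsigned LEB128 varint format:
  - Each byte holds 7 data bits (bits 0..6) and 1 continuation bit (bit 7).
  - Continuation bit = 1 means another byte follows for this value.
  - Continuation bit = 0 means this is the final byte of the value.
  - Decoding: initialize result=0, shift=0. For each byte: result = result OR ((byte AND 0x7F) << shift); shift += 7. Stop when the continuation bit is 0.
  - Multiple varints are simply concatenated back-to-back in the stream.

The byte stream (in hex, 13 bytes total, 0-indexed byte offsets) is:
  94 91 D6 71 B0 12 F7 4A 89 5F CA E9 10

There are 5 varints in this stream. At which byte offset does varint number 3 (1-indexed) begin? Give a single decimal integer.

  byte[0]=0x94 cont=1 payload=0x14=20: acc |= 20<<0 -> acc=20 shift=7
  byte[1]=0x91 cont=1 payload=0x11=17: acc |= 17<<7 -> acc=2196 shift=14
  byte[2]=0xD6 cont=1 payload=0x56=86: acc |= 86<<14 -> acc=1411220 shift=21
  byte[3]=0x71 cont=0 payload=0x71=113: acc |= 113<<21 -> acc=238389396 shift=28 [end]
Varint 1: bytes[0:4] = 94 91 D6 71 -> value 238389396 (4 byte(s))
  byte[4]=0xB0 cont=1 payload=0x30=48: acc |= 48<<0 -> acc=48 shift=7
  byte[5]=0x12 cont=0 payload=0x12=18: acc |= 18<<7 -> acc=2352 shift=14 [end]
Varint 2: bytes[4:6] = B0 12 -> value 2352 (2 byte(s))
  byte[6]=0xF7 cont=1 payload=0x77=119: acc |= 119<<0 -> acc=119 shift=7
  byte[7]=0x4A cont=0 payload=0x4A=74: acc |= 74<<7 -> acc=9591 shift=14 [end]
Varint 3: bytes[6:8] = F7 4A -> value 9591 (2 byte(s))
  byte[8]=0x89 cont=1 payload=0x09=9: acc |= 9<<0 -> acc=9 shift=7
  byte[9]=0x5F cont=0 payload=0x5F=95: acc |= 95<<7 -> acc=12169 shift=14 [end]
Varint 4: bytes[8:10] = 89 5F -> value 12169 (2 byte(s))
  byte[10]=0xCA cont=1 payload=0x4A=74: acc |= 74<<0 -> acc=74 shift=7
  byte[11]=0xE9 cont=1 payload=0x69=105: acc |= 105<<7 -> acc=13514 shift=14
  byte[12]=0x10 cont=0 payload=0x10=16: acc |= 16<<14 -> acc=275658 shift=21 [end]
Varint 5: bytes[10:13] = CA E9 10 -> value 275658 (3 byte(s))

Answer: 6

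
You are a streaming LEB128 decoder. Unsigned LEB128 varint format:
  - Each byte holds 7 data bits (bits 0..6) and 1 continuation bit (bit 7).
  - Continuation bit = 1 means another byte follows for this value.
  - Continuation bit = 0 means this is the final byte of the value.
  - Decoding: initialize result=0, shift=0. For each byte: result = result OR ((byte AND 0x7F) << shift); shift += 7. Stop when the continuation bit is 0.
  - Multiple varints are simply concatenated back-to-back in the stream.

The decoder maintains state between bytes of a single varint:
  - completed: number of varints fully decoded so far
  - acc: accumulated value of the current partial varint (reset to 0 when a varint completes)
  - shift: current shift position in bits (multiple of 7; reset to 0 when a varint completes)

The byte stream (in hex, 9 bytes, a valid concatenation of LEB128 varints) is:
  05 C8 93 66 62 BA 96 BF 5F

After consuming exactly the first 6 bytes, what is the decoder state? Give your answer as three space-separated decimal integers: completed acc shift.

Answer: 3 58 7

Derivation:
byte[0]=0x05 cont=0 payload=0x05: varint #1 complete (value=5); reset -> completed=1 acc=0 shift=0
byte[1]=0xC8 cont=1 payload=0x48: acc |= 72<<0 -> completed=1 acc=72 shift=7
byte[2]=0x93 cont=1 payload=0x13: acc |= 19<<7 -> completed=1 acc=2504 shift=14
byte[3]=0x66 cont=0 payload=0x66: varint #2 complete (value=1673672); reset -> completed=2 acc=0 shift=0
byte[4]=0x62 cont=0 payload=0x62: varint #3 complete (value=98); reset -> completed=3 acc=0 shift=0
byte[5]=0xBA cont=1 payload=0x3A: acc |= 58<<0 -> completed=3 acc=58 shift=7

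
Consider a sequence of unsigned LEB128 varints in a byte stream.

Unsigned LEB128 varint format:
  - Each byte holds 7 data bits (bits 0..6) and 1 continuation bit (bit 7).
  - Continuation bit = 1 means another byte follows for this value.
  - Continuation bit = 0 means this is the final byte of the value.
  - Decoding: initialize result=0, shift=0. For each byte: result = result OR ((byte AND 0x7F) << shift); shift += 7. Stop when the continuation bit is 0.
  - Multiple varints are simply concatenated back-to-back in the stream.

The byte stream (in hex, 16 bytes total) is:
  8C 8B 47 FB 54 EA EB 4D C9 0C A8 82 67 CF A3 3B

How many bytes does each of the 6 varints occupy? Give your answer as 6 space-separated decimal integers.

  byte[0]=0x8C cont=1 payload=0x0C=12: acc |= 12<<0 -> acc=12 shift=7
  byte[1]=0x8B cont=1 payload=0x0B=11: acc |= 11<<7 -> acc=1420 shift=14
  byte[2]=0x47 cont=0 payload=0x47=71: acc |= 71<<14 -> acc=1164684 shift=21 [end]
Varint 1: bytes[0:3] = 8C 8B 47 -> value 1164684 (3 byte(s))
  byte[3]=0xFB cont=1 payload=0x7B=123: acc |= 123<<0 -> acc=123 shift=7
  byte[4]=0x54 cont=0 payload=0x54=84: acc |= 84<<7 -> acc=10875 shift=14 [end]
Varint 2: bytes[3:5] = FB 54 -> value 10875 (2 byte(s))
  byte[5]=0xEA cont=1 payload=0x6A=106: acc |= 106<<0 -> acc=106 shift=7
  byte[6]=0xEB cont=1 payload=0x6B=107: acc |= 107<<7 -> acc=13802 shift=14
  byte[7]=0x4D cont=0 payload=0x4D=77: acc |= 77<<14 -> acc=1275370 shift=21 [end]
Varint 3: bytes[5:8] = EA EB 4D -> value 1275370 (3 byte(s))
  byte[8]=0xC9 cont=1 payload=0x49=73: acc |= 73<<0 -> acc=73 shift=7
  byte[9]=0x0C cont=0 payload=0x0C=12: acc |= 12<<7 -> acc=1609 shift=14 [end]
Varint 4: bytes[8:10] = C9 0C -> value 1609 (2 byte(s))
  byte[10]=0xA8 cont=1 payload=0x28=40: acc |= 40<<0 -> acc=40 shift=7
  byte[11]=0x82 cont=1 payload=0x02=2: acc |= 2<<7 -> acc=296 shift=14
  byte[12]=0x67 cont=0 payload=0x67=103: acc |= 103<<14 -> acc=1687848 shift=21 [end]
Varint 5: bytes[10:13] = A8 82 67 -> value 1687848 (3 byte(s))
  byte[13]=0xCF cont=1 payload=0x4F=79: acc |= 79<<0 -> acc=79 shift=7
  byte[14]=0xA3 cont=1 payload=0x23=35: acc |= 35<<7 -> acc=4559 shift=14
  byte[15]=0x3B cont=0 payload=0x3B=59: acc |= 59<<14 -> acc=971215 shift=21 [end]
Varint 6: bytes[13:16] = CF A3 3B -> value 971215 (3 byte(s))

Answer: 3 2 3 2 3 3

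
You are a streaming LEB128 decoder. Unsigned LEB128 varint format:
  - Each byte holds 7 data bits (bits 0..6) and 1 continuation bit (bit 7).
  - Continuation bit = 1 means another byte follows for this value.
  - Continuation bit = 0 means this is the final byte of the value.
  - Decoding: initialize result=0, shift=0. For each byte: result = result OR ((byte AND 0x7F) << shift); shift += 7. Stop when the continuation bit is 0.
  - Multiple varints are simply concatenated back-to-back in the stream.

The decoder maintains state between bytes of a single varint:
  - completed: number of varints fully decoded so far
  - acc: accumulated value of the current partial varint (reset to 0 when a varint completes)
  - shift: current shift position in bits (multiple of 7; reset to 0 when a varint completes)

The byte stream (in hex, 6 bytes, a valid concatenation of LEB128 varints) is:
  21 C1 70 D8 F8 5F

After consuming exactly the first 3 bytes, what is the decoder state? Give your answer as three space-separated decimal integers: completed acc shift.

Answer: 2 0 0

Derivation:
byte[0]=0x21 cont=0 payload=0x21: varint #1 complete (value=33); reset -> completed=1 acc=0 shift=0
byte[1]=0xC1 cont=1 payload=0x41: acc |= 65<<0 -> completed=1 acc=65 shift=7
byte[2]=0x70 cont=0 payload=0x70: varint #2 complete (value=14401); reset -> completed=2 acc=0 shift=0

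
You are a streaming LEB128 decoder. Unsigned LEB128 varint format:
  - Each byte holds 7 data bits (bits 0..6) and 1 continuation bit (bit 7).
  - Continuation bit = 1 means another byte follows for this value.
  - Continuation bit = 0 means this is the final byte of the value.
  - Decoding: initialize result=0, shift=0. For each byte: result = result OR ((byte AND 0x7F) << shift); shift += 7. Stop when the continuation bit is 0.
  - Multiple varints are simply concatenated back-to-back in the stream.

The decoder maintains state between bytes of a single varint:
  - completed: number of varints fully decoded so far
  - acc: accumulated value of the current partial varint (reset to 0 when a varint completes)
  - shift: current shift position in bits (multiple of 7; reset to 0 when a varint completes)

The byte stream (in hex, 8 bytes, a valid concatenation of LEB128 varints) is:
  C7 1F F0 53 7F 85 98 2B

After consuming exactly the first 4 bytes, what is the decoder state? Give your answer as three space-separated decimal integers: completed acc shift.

Answer: 2 0 0

Derivation:
byte[0]=0xC7 cont=1 payload=0x47: acc |= 71<<0 -> completed=0 acc=71 shift=7
byte[1]=0x1F cont=0 payload=0x1F: varint #1 complete (value=4039); reset -> completed=1 acc=0 shift=0
byte[2]=0xF0 cont=1 payload=0x70: acc |= 112<<0 -> completed=1 acc=112 shift=7
byte[3]=0x53 cont=0 payload=0x53: varint #2 complete (value=10736); reset -> completed=2 acc=0 shift=0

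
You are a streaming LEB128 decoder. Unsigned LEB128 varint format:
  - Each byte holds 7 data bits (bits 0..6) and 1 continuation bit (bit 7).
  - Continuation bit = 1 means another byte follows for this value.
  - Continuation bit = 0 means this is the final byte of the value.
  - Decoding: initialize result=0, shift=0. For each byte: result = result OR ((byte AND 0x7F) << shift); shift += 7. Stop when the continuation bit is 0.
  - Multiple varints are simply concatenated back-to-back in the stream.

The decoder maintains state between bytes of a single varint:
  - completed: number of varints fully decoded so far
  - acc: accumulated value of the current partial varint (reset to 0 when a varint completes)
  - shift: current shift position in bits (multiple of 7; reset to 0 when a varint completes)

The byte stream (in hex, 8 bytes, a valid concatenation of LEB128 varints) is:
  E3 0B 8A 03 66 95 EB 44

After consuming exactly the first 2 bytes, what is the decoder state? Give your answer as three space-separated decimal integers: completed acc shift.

byte[0]=0xE3 cont=1 payload=0x63: acc |= 99<<0 -> completed=0 acc=99 shift=7
byte[1]=0x0B cont=0 payload=0x0B: varint #1 complete (value=1507); reset -> completed=1 acc=0 shift=0

Answer: 1 0 0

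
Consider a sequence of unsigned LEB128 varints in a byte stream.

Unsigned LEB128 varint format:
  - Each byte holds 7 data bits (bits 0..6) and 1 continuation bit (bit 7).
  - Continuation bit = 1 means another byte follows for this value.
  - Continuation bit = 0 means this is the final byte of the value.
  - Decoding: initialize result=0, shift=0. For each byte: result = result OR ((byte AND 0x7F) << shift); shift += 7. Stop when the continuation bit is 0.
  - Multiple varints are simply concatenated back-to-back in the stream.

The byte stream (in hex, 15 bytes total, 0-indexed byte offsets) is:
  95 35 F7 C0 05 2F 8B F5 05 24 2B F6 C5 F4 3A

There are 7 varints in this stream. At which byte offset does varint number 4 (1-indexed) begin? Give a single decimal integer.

Answer: 6

Derivation:
  byte[0]=0x95 cont=1 payload=0x15=21: acc |= 21<<0 -> acc=21 shift=7
  byte[1]=0x35 cont=0 payload=0x35=53: acc |= 53<<7 -> acc=6805 shift=14 [end]
Varint 1: bytes[0:2] = 95 35 -> value 6805 (2 byte(s))
  byte[2]=0xF7 cont=1 payload=0x77=119: acc |= 119<<0 -> acc=119 shift=7
  byte[3]=0xC0 cont=1 payload=0x40=64: acc |= 64<<7 -> acc=8311 shift=14
  byte[4]=0x05 cont=0 payload=0x05=5: acc |= 5<<14 -> acc=90231 shift=21 [end]
Varint 2: bytes[2:5] = F7 C0 05 -> value 90231 (3 byte(s))
  byte[5]=0x2F cont=0 payload=0x2F=47: acc |= 47<<0 -> acc=47 shift=7 [end]
Varint 3: bytes[5:6] = 2F -> value 47 (1 byte(s))
  byte[6]=0x8B cont=1 payload=0x0B=11: acc |= 11<<0 -> acc=11 shift=7
  byte[7]=0xF5 cont=1 payload=0x75=117: acc |= 117<<7 -> acc=14987 shift=14
  byte[8]=0x05 cont=0 payload=0x05=5: acc |= 5<<14 -> acc=96907 shift=21 [end]
Varint 4: bytes[6:9] = 8B F5 05 -> value 96907 (3 byte(s))
  byte[9]=0x24 cont=0 payload=0x24=36: acc |= 36<<0 -> acc=36 shift=7 [end]
Varint 5: bytes[9:10] = 24 -> value 36 (1 byte(s))
  byte[10]=0x2B cont=0 payload=0x2B=43: acc |= 43<<0 -> acc=43 shift=7 [end]
Varint 6: bytes[10:11] = 2B -> value 43 (1 byte(s))
  byte[11]=0xF6 cont=1 payload=0x76=118: acc |= 118<<0 -> acc=118 shift=7
  byte[12]=0xC5 cont=1 payload=0x45=69: acc |= 69<<7 -> acc=8950 shift=14
  byte[13]=0xF4 cont=1 payload=0x74=116: acc |= 116<<14 -> acc=1909494 shift=21
  byte[14]=0x3A cont=0 payload=0x3A=58: acc |= 58<<21 -> acc=123544310 shift=28 [end]
Varint 7: bytes[11:15] = F6 C5 F4 3A -> value 123544310 (4 byte(s))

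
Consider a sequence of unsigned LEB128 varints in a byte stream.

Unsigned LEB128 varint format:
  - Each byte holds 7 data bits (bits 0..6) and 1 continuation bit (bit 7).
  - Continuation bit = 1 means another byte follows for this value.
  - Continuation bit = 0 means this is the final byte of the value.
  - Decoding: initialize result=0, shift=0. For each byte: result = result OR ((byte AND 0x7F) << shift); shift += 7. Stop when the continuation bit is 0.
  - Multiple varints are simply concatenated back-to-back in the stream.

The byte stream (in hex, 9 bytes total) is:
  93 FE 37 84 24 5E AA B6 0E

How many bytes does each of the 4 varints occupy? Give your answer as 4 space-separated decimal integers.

  byte[0]=0x93 cont=1 payload=0x13=19: acc |= 19<<0 -> acc=19 shift=7
  byte[1]=0xFE cont=1 payload=0x7E=126: acc |= 126<<7 -> acc=16147 shift=14
  byte[2]=0x37 cont=0 payload=0x37=55: acc |= 55<<14 -> acc=917267 shift=21 [end]
Varint 1: bytes[0:3] = 93 FE 37 -> value 917267 (3 byte(s))
  byte[3]=0x84 cont=1 payload=0x04=4: acc |= 4<<0 -> acc=4 shift=7
  byte[4]=0x24 cont=0 payload=0x24=36: acc |= 36<<7 -> acc=4612 shift=14 [end]
Varint 2: bytes[3:5] = 84 24 -> value 4612 (2 byte(s))
  byte[5]=0x5E cont=0 payload=0x5E=94: acc |= 94<<0 -> acc=94 shift=7 [end]
Varint 3: bytes[5:6] = 5E -> value 94 (1 byte(s))
  byte[6]=0xAA cont=1 payload=0x2A=42: acc |= 42<<0 -> acc=42 shift=7
  byte[7]=0xB6 cont=1 payload=0x36=54: acc |= 54<<7 -> acc=6954 shift=14
  byte[8]=0x0E cont=0 payload=0x0E=14: acc |= 14<<14 -> acc=236330 shift=21 [end]
Varint 4: bytes[6:9] = AA B6 0E -> value 236330 (3 byte(s))

Answer: 3 2 1 3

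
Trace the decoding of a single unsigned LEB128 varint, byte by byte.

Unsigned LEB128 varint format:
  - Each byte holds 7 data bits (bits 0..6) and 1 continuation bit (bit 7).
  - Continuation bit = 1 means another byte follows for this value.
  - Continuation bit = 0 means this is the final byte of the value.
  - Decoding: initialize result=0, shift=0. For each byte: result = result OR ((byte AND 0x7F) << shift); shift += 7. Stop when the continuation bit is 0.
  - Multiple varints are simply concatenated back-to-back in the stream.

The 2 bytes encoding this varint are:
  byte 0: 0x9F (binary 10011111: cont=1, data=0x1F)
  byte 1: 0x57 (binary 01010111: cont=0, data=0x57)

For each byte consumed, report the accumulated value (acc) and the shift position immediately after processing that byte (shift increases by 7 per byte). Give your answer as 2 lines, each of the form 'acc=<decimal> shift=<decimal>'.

byte 0=0x9F: payload=0x1F=31, contrib = 31<<0 = 31; acc -> 31, shift -> 7
byte 1=0x57: payload=0x57=87, contrib = 87<<7 = 11136; acc -> 11167, shift -> 14

Answer: acc=31 shift=7
acc=11167 shift=14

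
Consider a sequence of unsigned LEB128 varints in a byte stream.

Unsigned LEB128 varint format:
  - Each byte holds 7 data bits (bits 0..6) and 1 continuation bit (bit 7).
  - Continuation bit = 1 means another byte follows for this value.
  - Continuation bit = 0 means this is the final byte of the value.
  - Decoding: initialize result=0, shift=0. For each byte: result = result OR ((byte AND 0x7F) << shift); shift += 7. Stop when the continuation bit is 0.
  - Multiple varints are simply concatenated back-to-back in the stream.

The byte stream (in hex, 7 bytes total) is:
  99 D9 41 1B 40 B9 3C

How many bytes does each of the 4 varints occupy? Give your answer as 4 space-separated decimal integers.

Answer: 3 1 1 2

Derivation:
  byte[0]=0x99 cont=1 payload=0x19=25: acc |= 25<<0 -> acc=25 shift=7
  byte[1]=0xD9 cont=1 payload=0x59=89: acc |= 89<<7 -> acc=11417 shift=14
  byte[2]=0x41 cont=0 payload=0x41=65: acc |= 65<<14 -> acc=1076377 shift=21 [end]
Varint 1: bytes[0:3] = 99 D9 41 -> value 1076377 (3 byte(s))
  byte[3]=0x1B cont=0 payload=0x1B=27: acc |= 27<<0 -> acc=27 shift=7 [end]
Varint 2: bytes[3:4] = 1B -> value 27 (1 byte(s))
  byte[4]=0x40 cont=0 payload=0x40=64: acc |= 64<<0 -> acc=64 shift=7 [end]
Varint 3: bytes[4:5] = 40 -> value 64 (1 byte(s))
  byte[5]=0xB9 cont=1 payload=0x39=57: acc |= 57<<0 -> acc=57 shift=7
  byte[6]=0x3C cont=0 payload=0x3C=60: acc |= 60<<7 -> acc=7737 shift=14 [end]
Varint 4: bytes[5:7] = B9 3C -> value 7737 (2 byte(s))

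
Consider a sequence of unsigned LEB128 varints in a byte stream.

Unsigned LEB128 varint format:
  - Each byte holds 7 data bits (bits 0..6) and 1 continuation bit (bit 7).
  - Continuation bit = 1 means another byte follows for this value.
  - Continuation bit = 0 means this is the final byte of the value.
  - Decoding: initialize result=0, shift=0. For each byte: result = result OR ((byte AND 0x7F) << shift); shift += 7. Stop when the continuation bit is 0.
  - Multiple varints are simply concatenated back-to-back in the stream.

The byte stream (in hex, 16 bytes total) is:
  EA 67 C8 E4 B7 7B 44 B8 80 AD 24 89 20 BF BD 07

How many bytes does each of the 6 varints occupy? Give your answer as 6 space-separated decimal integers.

Answer: 2 4 1 4 2 3

Derivation:
  byte[0]=0xEA cont=1 payload=0x6A=106: acc |= 106<<0 -> acc=106 shift=7
  byte[1]=0x67 cont=0 payload=0x67=103: acc |= 103<<7 -> acc=13290 shift=14 [end]
Varint 1: bytes[0:2] = EA 67 -> value 13290 (2 byte(s))
  byte[2]=0xC8 cont=1 payload=0x48=72: acc |= 72<<0 -> acc=72 shift=7
  byte[3]=0xE4 cont=1 payload=0x64=100: acc |= 100<<7 -> acc=12872 shift=14
  byte[4]=0xB7 cont=1 payload=0x37=55: acc |= 55<<14 -> acc=913992 shift=21
  byte[5]=0x7B cont=0 payload=0x7B=123: acc |= 123<<21 -> acc=258863688 shift=28 [end]
Varint 2: bytes[2:6] = C8 E4 B7 7B -> value 258863688 (4 byte(s))
  byte[6]=0x44 cont=0 payload=0x44=68: acc |= 68<<0 -> acc=68 shift=7 [end]
Varint 3: bytes[6:7] = 44 -> value 68 (1 byte(s))
  byte[7]=0xB8 cont=1 payload=0x38=56: acc |= 56<<0 -> acc=56 shift=7
  byte[8]=0x80 cont=1 payload=0x00=0: acc |= 0<<7 -> acc=56 shift=14
  byte[9]=0xAD cont=1 payload=0x2D=45: acc |= 45<<14 -> acc=737336 shift=21
  byte[10]=0x24 cont=0 payload=0x24=36: acc |= 36<<21 -> acc=76234808 shift=28 [end]
Varint 4: bytes[7:11] = B8 80 AD 24 -> value 76234808 (4 byte(s))
  byte[11]=0x89 cont=1 payload=0x09=9: acc |= 9<<0 -> acc=9 shift=7
  byte[12]=0x20 cont=0 payload=0x20=32: acc |= 32<<7 -> acc=4105 shift=14 [end]
Varint 5: bytes[11:13] = 89 20 -> value 4105 (2 byte(s))
  byte[13]=0xBF cont=1 payload=0x3F=63: acc |= 63<<0 -> acc=63 shift=7
  byte[14]=0xBD cont=1 payload=0x3D=61: acc |= 61<<7 -> acc=7871 shift=14
  byte[15]=0x07 cont=0 payload=0x07=7: acc |= 7<<14 -> acc=122559 shift=21 [end]
Varint 6: bytes[13:16] = BF BD 07 -> value 122559 (3 byte(s))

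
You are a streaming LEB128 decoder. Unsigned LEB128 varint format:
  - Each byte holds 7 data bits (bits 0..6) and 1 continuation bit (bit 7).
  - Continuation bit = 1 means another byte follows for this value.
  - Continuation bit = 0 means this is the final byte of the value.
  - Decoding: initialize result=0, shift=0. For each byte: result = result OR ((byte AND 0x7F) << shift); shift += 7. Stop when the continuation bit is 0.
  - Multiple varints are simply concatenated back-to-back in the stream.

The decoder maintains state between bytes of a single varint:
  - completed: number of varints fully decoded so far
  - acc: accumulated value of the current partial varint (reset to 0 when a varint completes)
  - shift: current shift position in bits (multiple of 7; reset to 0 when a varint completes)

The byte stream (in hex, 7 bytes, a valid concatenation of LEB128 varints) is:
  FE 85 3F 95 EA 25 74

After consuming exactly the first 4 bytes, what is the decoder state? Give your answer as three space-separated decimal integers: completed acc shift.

byte[0]=0xFE cont=1 payload=0x7E: acc |= 126<<0 -> completed=0 acc=126 shift=7
byte[1]=0x85 cont=1 payload=0x05: acc |= 5<<7 -> completed=0 acc=766 shift=14
byte[2]=0x3F cont=0 payload=0x3F: varint #1 complete (value=1032958); reset -> completed=1 acc=0 shift=0
byte[3]=0x95 cont=1 payload=0x15: acc |= 21<<0 -> completed=1 acc=21 shift=7

Answer: 1 21 7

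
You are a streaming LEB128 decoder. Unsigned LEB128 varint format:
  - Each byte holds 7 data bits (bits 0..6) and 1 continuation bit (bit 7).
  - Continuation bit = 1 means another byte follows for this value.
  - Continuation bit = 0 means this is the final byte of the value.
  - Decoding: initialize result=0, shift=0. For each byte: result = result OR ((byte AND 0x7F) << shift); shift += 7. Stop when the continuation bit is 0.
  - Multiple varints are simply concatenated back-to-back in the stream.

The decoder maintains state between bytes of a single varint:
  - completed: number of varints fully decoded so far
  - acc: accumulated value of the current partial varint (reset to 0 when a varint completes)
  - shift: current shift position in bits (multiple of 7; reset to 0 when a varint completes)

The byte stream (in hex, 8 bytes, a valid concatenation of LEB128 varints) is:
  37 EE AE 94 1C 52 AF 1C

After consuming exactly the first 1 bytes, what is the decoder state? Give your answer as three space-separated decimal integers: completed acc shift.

byte[0]=0x37 cont=0 payload=0x37: varint #1 complete (value=55); reset -> completed=1 acc=0 shift=0

Answer: 1 0 0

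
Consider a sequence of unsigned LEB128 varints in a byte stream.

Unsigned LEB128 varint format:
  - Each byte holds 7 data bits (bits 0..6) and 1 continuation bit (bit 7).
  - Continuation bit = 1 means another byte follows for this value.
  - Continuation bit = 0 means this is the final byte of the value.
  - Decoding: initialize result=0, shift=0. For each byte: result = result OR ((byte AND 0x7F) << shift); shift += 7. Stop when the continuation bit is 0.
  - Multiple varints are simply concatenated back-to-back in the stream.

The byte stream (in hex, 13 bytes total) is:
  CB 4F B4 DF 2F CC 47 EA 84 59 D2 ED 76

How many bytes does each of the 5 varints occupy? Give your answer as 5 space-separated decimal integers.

  byte[0]=0xCB cont=1 payload=0x4B=75: acc |= 75<<0 -> acc=75 shift=7
  byte[1]=0x4F cont=0 payload=0x4F=79: acc |= 79<<7 -> acc=10187 shift=14 [end]
Varint 1: bytes[0:2] = CB 4F -> value 10187 (2 byte(s))
  byte[2]=0xB4 cont=1 payload=0x34=52: acc |= 52<<0 -> acc=52 shift=7
  byte[3]=0xDF cont=1 payload=0x5F=95: acc |= 95<<7 -> acc=12212 shift=14
  byte[4]=0x2F cont=0 payload=0x2F=47: acc |= 47<<14 -> acc=782260 shift=21 [end]
Varint 2: bytes[2:5] = B4 DF 2F -> value 782260 (3 byte(s))
  byte[5]=0xCC cont=1 payload=0x4C=76: acc |= 76<<0 -> acc=76 shift=7
  byte[6]=0x47 cont=0 payload=0x47=71: acc |= 71<<7 -> acc=9164 shift=14 [end]
Varint 3: bytes[5:7] = CC 47 -> value 9164 (2 byte(s))
  byte[7]=0xEA cont=1 payload=0x6A=106: acc |= 106<<0 -> acc=106 shift=7
  byte[8]=0x84 cont=1 payload=0x04=4: acc |= 4<<7 -> acc=618 shift=14
  byte[9]=0x59 cont=0 payload=0x59=89: acc |= 89<<14 -> acc=1458794 shift=21 [end]
Varint 4: bytes[7:10] = EA 84 59 -> value 1458794 (3 byte(s))
  byte[10]=0xD2 cont=1 payload=0x52=82: acc |= 82<<0 -> acc=82 shift=7
  byte[11]=0xED cont=1 payload=0x6D=109: acc |= 109<<7 -> acc=14034 shift=14
  byte[12]=0x76 cont=0 payload=0x76=118: acc |= 118<<14 -> acc=1947346 shift=21 [end]
Varint 5: bytes[10:13] = D2 ED 76 -> value 1947346 (3 byte(s))

Answer: 2 3 2 3 3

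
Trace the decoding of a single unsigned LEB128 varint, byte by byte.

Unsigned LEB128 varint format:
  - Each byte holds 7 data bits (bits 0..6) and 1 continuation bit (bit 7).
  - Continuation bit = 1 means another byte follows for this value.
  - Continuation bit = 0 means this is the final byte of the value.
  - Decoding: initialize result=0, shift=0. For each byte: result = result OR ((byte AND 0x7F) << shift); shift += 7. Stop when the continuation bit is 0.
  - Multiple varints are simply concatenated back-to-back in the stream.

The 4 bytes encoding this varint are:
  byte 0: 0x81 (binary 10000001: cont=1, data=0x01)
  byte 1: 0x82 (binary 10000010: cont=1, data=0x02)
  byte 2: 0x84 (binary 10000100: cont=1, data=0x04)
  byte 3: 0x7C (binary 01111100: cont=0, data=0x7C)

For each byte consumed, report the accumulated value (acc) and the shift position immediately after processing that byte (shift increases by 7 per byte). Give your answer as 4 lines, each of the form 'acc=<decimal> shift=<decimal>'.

byte 0=0x81: payload=0x01=1, contrib = 1<<0 = 1; acc -> 1, shift -> 7
byte 1=0x82: payload=0x02=2, contrib = 2<<7 = 256; acc -> 257, shift -> 14
byte 2=0x84: payload=0x04=4, contrib = 4<<14 = 65536; acc -> 65793, shift -> 21
byte 3=0x7C: payload=0x7C=124, contrib = 124<<21 = 260046848; acc -> 260112641, shift -> 28

Answer: acc=1 shift=7
acc=257 shift=14
acc=65793 shift=21
acc=260112641 shift=28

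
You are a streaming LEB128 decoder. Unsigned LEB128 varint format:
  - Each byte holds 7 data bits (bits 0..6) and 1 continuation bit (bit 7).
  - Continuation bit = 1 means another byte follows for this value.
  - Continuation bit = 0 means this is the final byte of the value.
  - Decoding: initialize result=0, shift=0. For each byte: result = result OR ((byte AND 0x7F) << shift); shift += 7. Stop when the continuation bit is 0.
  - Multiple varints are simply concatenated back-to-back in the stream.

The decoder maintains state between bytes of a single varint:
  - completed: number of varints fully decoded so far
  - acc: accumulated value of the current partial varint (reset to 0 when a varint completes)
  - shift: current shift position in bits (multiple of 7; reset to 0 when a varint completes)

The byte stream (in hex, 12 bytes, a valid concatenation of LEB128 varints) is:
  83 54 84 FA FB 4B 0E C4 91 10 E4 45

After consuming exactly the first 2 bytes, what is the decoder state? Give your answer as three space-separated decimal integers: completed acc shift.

byte[0]=0x83 cont=1 payload=0x03: acc |= 3<<0 -> completed=0 acc=3 shift=7
byte[1]=0x54 cont=0 payload=0x54: varint #1 complete (value=10755); reset -> completed=1 acc=0 shift=0

Answer: 1 0 0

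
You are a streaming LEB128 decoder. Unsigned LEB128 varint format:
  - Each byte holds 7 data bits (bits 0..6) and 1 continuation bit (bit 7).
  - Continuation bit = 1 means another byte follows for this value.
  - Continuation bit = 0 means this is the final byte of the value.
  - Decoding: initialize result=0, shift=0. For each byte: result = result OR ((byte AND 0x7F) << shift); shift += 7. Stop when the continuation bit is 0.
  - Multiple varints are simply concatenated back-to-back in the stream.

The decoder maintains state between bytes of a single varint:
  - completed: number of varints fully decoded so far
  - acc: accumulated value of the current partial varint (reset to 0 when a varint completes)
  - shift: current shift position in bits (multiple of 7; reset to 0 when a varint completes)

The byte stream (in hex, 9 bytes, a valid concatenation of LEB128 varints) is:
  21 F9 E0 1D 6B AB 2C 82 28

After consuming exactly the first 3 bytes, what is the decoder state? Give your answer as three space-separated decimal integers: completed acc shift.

byte[0]=0x21 cont=0 payload=0x21: varint #1 complete (value=33); reset -> completed=1 acc=0 shift=0
byte[1]=0xF9 cont=1 payload=0x79: acc |= 121<<0 -> completed=1 acc=121 shift=7
byte[2]=0xE0 cont=1 payload=0x60: acc |= 96<<7 -> completed=1 acc=12409 shift=14

Answer: 1 12409 14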